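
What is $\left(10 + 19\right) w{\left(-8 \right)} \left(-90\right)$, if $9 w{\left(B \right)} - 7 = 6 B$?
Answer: $11890$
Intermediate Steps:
$w{\left(B \right)} = \frac{7}{9} + \frac{2 B}{3}$ ($w{\left(B \right)} = \frac{7}{9} + \frac{6 B}{9} = \frac{7}{9} + \frac{2 B}{3}$)
$\left(10 + 19\right) w{\left(-8 \right)} \left(-90\right) = \left(10 + 19\right) \left(\frac{7}{9} + \frac{2}{3} \left(-8\right)\right) \left(-90\right) = 29 \left(\frac{7}{9} - \frac{16}{3}\right) \left(-90\right) = 29 \left(- \frac{41}{9}\right) \left(-90\right) = \left(- \frac{1189}{9}\right) \left(-90\right) = 11890$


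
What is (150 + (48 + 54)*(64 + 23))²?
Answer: 81432576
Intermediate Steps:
(150 + (48 + 54)*(64 + 23))² = (150 + 102*87)² = (150 + 8874)² = 9024² = 81432576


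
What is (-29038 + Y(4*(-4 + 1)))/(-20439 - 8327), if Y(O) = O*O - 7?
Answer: 28901/28766 ≈ 1.0047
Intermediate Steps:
Y(O) = -7 + O² (Y(O) = O² - 7 = -7 + O²)
(-29038 + Y(4*(-4 + 1)))/(-20439 - 8327) = (-29038 + (-7 + (4*(-4 + 1))²))/(-20439 - 8327) = (-29038 + (-7 + (4*(-3))²))/(-28766) = (-29038 + (-7 + (-12)²))*(-1/28766) = (-29038 + (-7 + 144))*(-1/28766) = (-29038 + 137)*(-1/28766) = -28901*(-1/28766) = 28901/28766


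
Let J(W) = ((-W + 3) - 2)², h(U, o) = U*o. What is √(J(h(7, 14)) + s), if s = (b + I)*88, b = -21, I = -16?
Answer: √6153 ≈ 78.441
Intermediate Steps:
s = -3256 (s = (-21 - 16)*88 = -37*88 = -3256)
J(W) = (1 - W)² (J(W) = ((3 - W) - 2)² = (1 - W)²)
√(J(h(7, 14)) + s) = √((-1 + 7*14)² - 3256) = √((-1 + 98)² - 3256) = √(97² - 3256) = √(9409 - 3256) = √6153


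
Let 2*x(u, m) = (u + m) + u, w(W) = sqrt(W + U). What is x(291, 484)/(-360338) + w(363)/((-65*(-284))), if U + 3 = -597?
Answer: -533/360338 + I*sqrt(237)/18460 ≈ -0.0014792 + 0.00083395*I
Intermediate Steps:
U = -600 (U = -3 - 597 = -600)
w(W) = sqrt(-600 + W) (w(W) = sqrt(W - 600) = sqrt(-600 + W))
x(u, m) = u + m/2 (x(u, m) = ((u + m) + u)/2 = ((m + u) + u)/2 = (m + 2*u)/2 = u + m/2)
x(291, 484)/(-360338) + w(363)/((-65*(-284))) = (291 + (1/2)*484)/(-360338) + sqrt(-600 + 363)/((-65*(-284))) = (291 + 242)*(-1/360338) + sqrt(-237)/18460 = 533*(-1/360338) + (I*sqrt(237))*(1/18460) = -533/360338 + I*sqrt(237)/18460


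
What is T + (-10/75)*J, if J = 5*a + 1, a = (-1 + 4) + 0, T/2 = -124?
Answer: -3752/15 ≈ -250.13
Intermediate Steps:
T = -248 (T = 2*(-124) = -248)
a = 3 (a = 3 + 0 = 3)
J = 16 (J = 5*3 + 1 = 15 + 1 = 16)
T + (-10/75)*J = -248 - 10/75*16 = -248 - 10*1/75*16 = -248 - 2/15*16 = -248 - 32/15 = -3752/15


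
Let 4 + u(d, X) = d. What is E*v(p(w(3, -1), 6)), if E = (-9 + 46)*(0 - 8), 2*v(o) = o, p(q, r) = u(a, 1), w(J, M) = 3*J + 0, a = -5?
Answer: 1332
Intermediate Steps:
u(d, X) = -4 + d
w(J, M) = 3*J
p(q, r) = -9 (p(q, r) = -4 - 5 = -9)
v(o) = o/2
E = -296 (E = 37*(-8) = -296)
E*v(p(w(3, -1), 6)) = -148*(-9) = -296*(-9/2) = 1332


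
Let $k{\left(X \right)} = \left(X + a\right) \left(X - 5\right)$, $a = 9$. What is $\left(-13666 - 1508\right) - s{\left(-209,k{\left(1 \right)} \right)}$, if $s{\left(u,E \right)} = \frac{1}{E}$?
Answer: $- \frac{606959}{40} \approx -15174.0$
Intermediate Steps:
$k{\left(X \right)} = \left(-5 + X\right) \left(9 + X\right)$ ($k{\left(X \right)} = \left(X + 9\right) \left(X - 5\right) = \left(9 + X\right) \left(-5 + X\right) = \left(-5 + X\right) \left(9 + X\right)$)
$\left(-13666 - 1508\right) - s{\left(-209,k{\left(1 \right)} \right)} = \left(-13666 - 1508\right) - \frac{1}{-45 + 1^{2} + 4 \cdot 1} = -15174 - \frac{1}{-45 + 1 + 4} = -15174 - \frac{1}{-40} = -15174 - - \frac{1}{40} = -15174 + \frac{1}{40} = - \frac{606959}{40}$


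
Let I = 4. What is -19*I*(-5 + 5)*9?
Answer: 0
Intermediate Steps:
-19*I*(-5 + 5)*9 = -76*(-5 + 5)*9 = -76*0*9 = -19*0*9 = 0*9 = 0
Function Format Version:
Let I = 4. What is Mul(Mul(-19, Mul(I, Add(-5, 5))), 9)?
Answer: 0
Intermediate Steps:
Mul(Mul(-19, Mul(I, Add(-5, 5))), 9) = Mul(Mul(-19, Mul(4, Add(-5, 5))), 9) = Mul(Mul(-19, Mul(4, 0)), 9) = Mul(Mul(-19, 0), 9) = Mul(0, 9) = 0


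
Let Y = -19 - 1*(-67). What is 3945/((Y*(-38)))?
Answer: -1315/608 ≈ -2.1628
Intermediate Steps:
Y = 48 (Y = -19 + 67 = 48)
3945/((Y*(-38))) = 3945/((48*(-38))) = 3945/(-1824) = 3945*(-1/1824) = -1315/608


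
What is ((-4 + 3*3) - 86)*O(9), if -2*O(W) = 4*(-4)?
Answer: -648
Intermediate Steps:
O(W) = 8 (O(W) = -2*(-4) = -1/2*(-16) = 8)
((-4 + 3*3) - 86)*O(9) = ((-4 + 3*3) - 86)*8 = ((-4 + 9) - 86)*8 = (5 - 86)*8 = -81*8 = -648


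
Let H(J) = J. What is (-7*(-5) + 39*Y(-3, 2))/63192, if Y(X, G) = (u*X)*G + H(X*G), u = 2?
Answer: -667/63192 ≈ -0.010555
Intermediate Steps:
Y(X, G) = 3*G*X (Y(X, G) = (2*X)*G + X*G = 2*G*X + G*X = 3*G*X)
(-7*(-5) + 39*Y(-3, 2))/63192 = (-7*(-5) + 39*(3*2*(-3)))/63192 = (35 + 39*(-18))*(1/63192) = (35 - 702)*(1/63192) = -667*1/63192 = -667/63192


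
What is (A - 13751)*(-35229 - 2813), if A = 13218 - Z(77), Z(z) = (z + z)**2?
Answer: 922480458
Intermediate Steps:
Z(z) = 4*z**2 (Z(z) = (2*z)**2 = 4*z**2)
A = -10498 (A = 13218 - 4*77**2 = 13218 - 4*5929 = 13218 - 1*23716 = 13218 - 23716 = -10498)
(A - 13751)*(-35229 - 2813) = (-10498 - 13751)*(-35229 - 2813) = -24249*(-38042) = 922480458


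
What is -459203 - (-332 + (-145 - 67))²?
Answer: -755139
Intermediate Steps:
-459203 - (-332 + (-145 - 67))² = -459203 - (-332 - 212)² = -459203 - 1*(-544)² = -459203 - 1*295936 = -459203 - 295936 = -755139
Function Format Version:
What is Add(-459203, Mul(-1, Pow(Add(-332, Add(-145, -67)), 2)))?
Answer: -755139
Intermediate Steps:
Add(-459203, Mul(-1, Pow(Add(-332, Add(-145, -67)), 2))) = Add(-459203, Mul(-1, Pow(Add(-332, -212), 2))) = Add(-459203, Mul(-1, Pow(-544, 2))) = Add(-459203, Mul(-1, 295936)) = Add(-459203, -295936) = -755139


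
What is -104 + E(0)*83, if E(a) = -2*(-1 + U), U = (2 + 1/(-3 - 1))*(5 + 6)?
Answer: -6267/2 ≈ -3133.5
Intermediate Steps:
U = 77/4 (U = (2 + 1/(-4))*11 = (2 - ¼)*11 = (7/4)*11 = 77/4 ≈ 19.250)
E(a) = -73/2 (E(a) = -2*(-1 + 77/4) = -2*73/4 = -73/2)
-104 + E(0)*83 = -104 - 73/2*83 = -104 - 6059/2 = -6267/2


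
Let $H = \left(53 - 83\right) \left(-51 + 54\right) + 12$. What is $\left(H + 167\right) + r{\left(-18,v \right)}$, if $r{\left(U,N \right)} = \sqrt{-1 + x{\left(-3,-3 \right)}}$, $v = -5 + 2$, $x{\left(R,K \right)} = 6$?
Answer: $89 + \sqrt{5} \approx 91.236$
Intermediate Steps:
$v = -3$
$r{\left(U,N \right)} = \sqrt{5}$ ($r{\left(U,N \right)} = \sqrt{-1 + 6} = \sqrt{5}$)
$H = -78$ ($H = \left(-30\right) 3 + 12 = -90 + 12 = -78$)
$\left(H + 167\right) + r{\left(-18,v \right)} = \left(-78 + 167\right) + \sqrt{5} = 89 + \sqrt{5}$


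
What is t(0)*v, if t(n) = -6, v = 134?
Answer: -804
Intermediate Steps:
t(0)*v = -6*134 = -804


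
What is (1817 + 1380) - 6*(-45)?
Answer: 3467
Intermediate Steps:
(1817 + 1380) - 6*(-45) = 3197 - 1*(-270) = 3197 + 270 = 3467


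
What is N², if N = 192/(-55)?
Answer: 36864/3025 ≈ 12.186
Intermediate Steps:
N = -192/55 (N = 192*(-1/55) = -192/55 ≈ -3.4909)
N² = (-192/55)² = 36864/3025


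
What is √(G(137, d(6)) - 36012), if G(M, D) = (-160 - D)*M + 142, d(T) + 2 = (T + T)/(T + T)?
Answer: I*√57653 ≈ 240.11*I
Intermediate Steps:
d(T) = -1 (d(T) = -2 + (T + T)/(T + T) = -2 + (2*T)/((2*T)) = -2 + (2*T)*(1/(2*T)) = -2 + 1 = -1)
G(M, D) = 142 + M*(-160 - D) (G(M, D) = M*(-160 - D) + 142 = 142 + M*(-160 - D))
√(G(137, d(6)) - 36012) = √((142 - 160*137 - 1*(-1)*137) - 36012) = √((142 - 21920 + 137) - 36012) = √(-21641 - 36012) = √(-57653) = I*√57653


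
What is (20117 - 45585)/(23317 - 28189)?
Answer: 6367/1218 ≈ 5.2274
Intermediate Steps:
(20117 - 45585)/(23317 - 28189) = -25468/(-4872) = -25468*(-1/4872) = 6367/1218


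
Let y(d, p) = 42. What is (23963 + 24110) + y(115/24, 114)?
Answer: 48115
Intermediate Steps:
(23963 + 24110) + y(115/24, 114) = (23963 + 24110) + 42 = 48073 + 42 = 48115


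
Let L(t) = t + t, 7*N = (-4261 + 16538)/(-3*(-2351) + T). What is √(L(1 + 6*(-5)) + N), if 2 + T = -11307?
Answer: 3*I*√7347566/1064 ≈ 7.6428*I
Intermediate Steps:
T = -11309 (T = -2 - 11307 = -11309)
N = -12277/29792 (N = ((-4261 + 16538)/(-3*(-2351) - 11309))/7 = (12277/(7053 - 11309))/7 = (12277/(-4256))/7 = (12277*(-1/4256))/7 = (⅐)*(-12277/4256) = -12277/29792 ≈ -0.41209)
L(t) = 2*t
√(L(1 + 6*(-5)) + N) = √(2*(1 + 6*(-5)) - 12277/29792) = √(2*(1 - 30) - 12277/29792) = √(2*(-29) - 12277/29792) = √(-58 - 12277/29792) = √(-1740213/29792) = 3*I*√7347566/1064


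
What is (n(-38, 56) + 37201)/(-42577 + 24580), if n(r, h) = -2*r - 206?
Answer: -12357/5999 ≈ -2.0598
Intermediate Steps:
n(r, h) = -206 - 2*r
(n(-38, 56) + 37201)/(-42577 + 24580) = ((-206 - 2*(-38)) + 37201)/(-42577 + 24580) = ((-206 + 76) + 37201)/(-17997) = (-130 + 37201)*(-1/17997) = 37071*(-1/17997) = -12357/5999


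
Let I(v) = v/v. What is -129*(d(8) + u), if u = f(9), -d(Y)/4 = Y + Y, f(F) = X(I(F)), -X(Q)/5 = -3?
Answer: 6321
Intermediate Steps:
I(v) = 1
X(Q) = 15 (X(Q) = -5*(-3) = 15)
f(F) = 15
d(Y) = -8*Y (d(Y) = -4*(Y + Y) = -8*Y)
u = 15
-129*(d(8) + u) = -129*(-8*8 + 15) = -129*(-64 + 15) = -129*(-49) = 6321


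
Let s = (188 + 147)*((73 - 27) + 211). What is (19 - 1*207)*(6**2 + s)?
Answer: -16192628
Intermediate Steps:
s = 86095 (s = 335*(46 + 211) = 335*257 = 86095)
(19 - 1*207)*(6**2 + s) = (19 - 1*207)*(6**2 + 86095) = (19 - 207)*(36 + 86095) = -188*86131 = -16192628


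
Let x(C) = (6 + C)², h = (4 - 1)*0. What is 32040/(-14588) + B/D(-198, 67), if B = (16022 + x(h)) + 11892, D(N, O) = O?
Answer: 101396980/244349 ≈ 414.97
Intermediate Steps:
h = 0 (h = 3*0 = 0)
B = 27950 (B = (16022 + (6 + 0)²) + 11892 = (16022 + 6²) + 11892 = (16022 + 36) + 11892 = 16058 + 11892 = 27950)
32040/(-14588) + B/D(-198, 67) = 32040/(-14588) + 27950/67 = 32040*(-1/14588) + 27950*(1/67) = -8010/3647 + 27950/67 = 101396980/244349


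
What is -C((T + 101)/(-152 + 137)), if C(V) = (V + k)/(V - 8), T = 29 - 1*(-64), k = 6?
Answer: -52/157 ≈ -0.33121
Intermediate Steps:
T = 93 (T = 29 + 64 = 93)
C(V) = (6 + V)/(-8 + V) (C(V) = (V + 6)/(V - 8) = (6 + V)/(-8 + V))
-C((T + 101)/(-152 + 137)) = -(6 + (93 + 101)/(-152 + 137))/(-8 + (93 + 101)/(-152 + 137)) = -(6 + 194/(-15))/(-8 + 194/(-15)) = -(6 + 194*(-1/15))/(-8 + 194*(-1/15)) = -(6 - 194/15)/(-8 - 194/15) = -(-104)/((-314/15)*15) = -(-15)*(-104)/(314*15) = -1*52/157 = -52/157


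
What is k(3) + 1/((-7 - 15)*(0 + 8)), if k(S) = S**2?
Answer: 1583/176 ≈ 8.9943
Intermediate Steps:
k(3) + 1/((-7 - 15)*(0 + 8)) = 3**2 + 1/((-7 - 15)*(0 + 8)) = 9 + 1/(-22*8) = 9 - 1/22*1/8 = 9 - 1/176 = 1583/176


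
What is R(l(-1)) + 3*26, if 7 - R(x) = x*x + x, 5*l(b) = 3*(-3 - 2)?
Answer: 79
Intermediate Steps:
l(b) = -3 (l(b) = (3*(-3 - 2))/5 = (3*(-5))/5 = (1/5)*(-15) = -3)
R(x) = 7 - x - x**2 (R(x) = 7 - (x*x + x) = 7 - (x**2 + x) = 7 - (x + x**2) = 7 + (-x - x**2) = 7 - x - x**2)
R(l(-1)) + 3*26 = (7 - 1*(-3) - 1*(-3)**2) + 3*26 = (7 + 3 - 1*9) + 78 = (7 + 3 - 9) + 78 = 1 + 78 = 79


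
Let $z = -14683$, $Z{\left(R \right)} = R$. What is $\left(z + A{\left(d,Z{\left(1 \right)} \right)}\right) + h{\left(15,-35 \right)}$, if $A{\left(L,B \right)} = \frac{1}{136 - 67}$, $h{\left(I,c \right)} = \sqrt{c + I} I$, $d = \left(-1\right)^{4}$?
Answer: $- \frac{1013126}{69} + 30 i \sqrt{5} \approx -14683.0 + 67.082 i$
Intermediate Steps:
$d = 1$
$h{\left(I,c \right)} = I \sqrt{I + c}$ ($h{\left(I,c \right)} = \sqrt{I + c} I = I \sqrt{I + c}$)
$A{\left(L,B \right)} = \frac{1}{69}$
$\left(z + A{\left(d,Z{\left(1 \right)} \right)}\right) + h{\left(15,-35 \right)} = \left(-14683 + \frac{1}{69}\right) + 15 \sqrt{15 - 35} = - \frac{1013126}{69} + 15 \sqrt{-20} = - \frac{1013126}{69} + 15 \cdot 2 i \sqrt{5} = - \frac{1013126}{69} + 30 i \sqrt{5}$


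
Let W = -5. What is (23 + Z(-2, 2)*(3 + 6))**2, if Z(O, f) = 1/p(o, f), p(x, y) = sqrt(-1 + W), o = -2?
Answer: 1031/2 - 69*I*sqrt(6) ≈ 515.5 - 169.01*I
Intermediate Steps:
p(x, y) = I*sqrt(6) (p(x, y) = sqrt(-1 - 5) = sqrt(-6) = I*sqrt(6))
Z(O, f) = -I*sqrt(6)/6 (Z(O, f) = 1/(I*sqrt(6)) = -I*sqrt(6)/6)
(23 + Z(-2, 2)*(3 + 6))**2 = (23 + (-I*sqrt(6)/6)*(3 + 6))**2 = (23 - I*sqrt(6)/6*9)**2 = (23 - 3*I*sqrt(6)/2)**2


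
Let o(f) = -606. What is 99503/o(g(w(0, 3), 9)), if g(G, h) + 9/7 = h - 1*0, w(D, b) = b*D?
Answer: -99503/606 ≈ -164.20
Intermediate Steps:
w(D, b) = D*b
g(G, h) = -9/7 + h (g(G, h) = -9/7 + (h - 1*0) = -9/7 + (h + 0) = -9/7 + h)
99503/o(g(w(0, 3), 9)) = 99503/(-606) = 99503*(-1/606) = -99503/606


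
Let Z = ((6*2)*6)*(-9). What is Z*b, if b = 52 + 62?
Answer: -73872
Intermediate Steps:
b = 114
Z = -648 (Z = (12*6)*(-9) = 72*(-9) = -648)
Z*b = -648*114 = -73872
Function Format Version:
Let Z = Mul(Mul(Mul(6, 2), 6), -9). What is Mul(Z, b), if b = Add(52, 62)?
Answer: -73872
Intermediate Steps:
b = 114
Z = -648 (Z = Mul(Mul(12, 6), -9) = Mul(72, -9) = -648)
Mul(Z, b) = Mul(-648, 114) = -73872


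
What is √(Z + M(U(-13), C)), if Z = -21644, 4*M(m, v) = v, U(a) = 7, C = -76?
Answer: 3*I*√2407 ≈ 147.18*I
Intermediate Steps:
M(m, v) = v/4
√(Z + M(U(-13), C)) = √(-21644 + (¼)*(-76)) = √(-21644 - 19) = √(-21663) = 3*I*√2407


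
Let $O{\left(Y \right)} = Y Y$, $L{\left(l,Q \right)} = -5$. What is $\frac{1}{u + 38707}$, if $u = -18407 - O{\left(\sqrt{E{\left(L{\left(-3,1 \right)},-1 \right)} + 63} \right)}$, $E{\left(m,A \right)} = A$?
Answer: $\frac{1}{20238} \approx 4.9412 \cdot 10^{-5}$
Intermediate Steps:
$O{\left(Y \right)} = Y^{2}$
$u = -18469$ ($u = -18407 - \left(\sqrt{-1 + 63}\right)^{2} = -18407 - \left(\sqrt{62}\right)^{2} = -18407 - 62 = -18469$)
$\frac{1}{u + 38707} = \frac{1}{-18469 + 38707} = \frac{1}{20238}$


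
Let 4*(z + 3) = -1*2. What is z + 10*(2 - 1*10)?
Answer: -167/2 ≈ -83.500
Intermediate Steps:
z = -7/2 (z = -3 + (-1*2)/4 = -3 + (1/4)*(-2) = -3 - 1/2 = -7/2 ≈ -3.5000)
z + 10*(2 - 1*10) = -7/2 + 10*(2 - 1*10) = -7/2 + 10*(2 - 10) = -7/2 + 10*(-8) = -7/2 - 80 = -167/2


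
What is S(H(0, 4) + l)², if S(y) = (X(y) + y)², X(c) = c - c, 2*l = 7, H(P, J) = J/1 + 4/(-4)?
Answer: 28561/16 ≈ 1785.1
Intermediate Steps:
H(P, J) = -1 + J (H(P, J) = J*1 + 4*(-¼) = J - 1 = -1 + J)
l = 7/2 (l = (½)*7 = 7/2 ≈ 3.5000)
X(c) = 0
S(y) = y² (S(y) = (0 + y)² = y²)
S(H(0, 4) + l)² = (((-1 + 4) + 7/2)²)² = ((3 + 7/2)²)² = ((13/2)²)² = (169/4)² = 28561/16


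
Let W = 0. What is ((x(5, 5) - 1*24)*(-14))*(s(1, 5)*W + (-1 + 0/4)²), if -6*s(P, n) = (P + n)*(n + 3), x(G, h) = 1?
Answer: 322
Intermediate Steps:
s(P, n) = -(3 + n)*(P + n)/6 (s(P, n) = -(P + n)*(n + 3)/6 = -(P + n)*(3 + n)/6 = -(3 + n)*(P + n)/6)
((x(5, 5) - 1*24)*(-14))*(s(1, 5)*W + (-1 + 0/4)²) = ((1 - 1*24)*(-14))*((-½*1 - ½*5 - ⅙*5² - ⅙*1*5)*0 + (-1 + 0/4)²) = ((1 - 24)*(-14))*((-½ - 5/2 - ⅙*25 - ⅚)*0 + (-1 + 0*(¼))²) = (-23*(-14))*((-½ - 5/2 - 25/6 - ⅚)*0 + (-1 + 0)²) = 322*(-8*0 + (-1)²) = 322*(0 + 1) = 322*1 = 322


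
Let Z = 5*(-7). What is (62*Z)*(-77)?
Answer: 167090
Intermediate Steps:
Z = -35
(62*Z)*(-77) = (62*(-35))*(-77) = -2170*(-77) = 167090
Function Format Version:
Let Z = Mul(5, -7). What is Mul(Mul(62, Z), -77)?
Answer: 167090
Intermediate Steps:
Z = -35
Mul(Mul(62, Z), -77) = Mul(Mul(62, -35), -77) = Mul(-2170, -77) = 167090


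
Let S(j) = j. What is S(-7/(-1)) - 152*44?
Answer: -6681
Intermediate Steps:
S(-7/(-1)) - 152*44 = -7/(-1) - 152*44 = -7*(-1) - 6688 = 7 - 6688 = -6681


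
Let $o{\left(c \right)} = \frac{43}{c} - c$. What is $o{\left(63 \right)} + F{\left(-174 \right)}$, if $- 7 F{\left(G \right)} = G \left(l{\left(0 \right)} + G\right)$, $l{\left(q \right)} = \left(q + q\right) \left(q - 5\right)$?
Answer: $- \frac{276410}{63} \approx -4387.5$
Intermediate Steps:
$l{\left(q \right)} = 2 q \left(-5 + q\right)$
$F{\left(G \right)} = - \frac{G^{2}}{7}$ ($F{\left(G \right)} = - \frac{G \left(2 \cdot 0 \left(-5 + 0\right) + G\right)}{7} = - \frac{G \left(2 \cdot 0 \left(-5\right) + G\right)}{7} = - \frac{G \left(0 + G\right)}{7} = - \frac{G G}{7} = - \frac{G^{2}}{7}$)
$o{\left(c \right)} = - c + \frac{43}{c}$
$o{\left(63 \right)} + F{\left(-174 \right)} = \left(\left(-1\right) 63 + \frac{43}{63}\right) - \frac{\left(-174\right)^{2}}{7} = \left(-63 + 43 \cdot \frac{1}{63}\right) - \frac{30276}{7} = \left(-63 + \frac{43}{63}\right) - \frac{30276}{7} = - \frac{3926}{63} - \frac{30276}{7} = - \frac{276410}{63}$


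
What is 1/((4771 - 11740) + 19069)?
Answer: 1/12100 ≈ 8.2645e-5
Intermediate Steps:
1/((4771 - 11740) + 19069) = 1/(-6969 + 19069) = 1/12100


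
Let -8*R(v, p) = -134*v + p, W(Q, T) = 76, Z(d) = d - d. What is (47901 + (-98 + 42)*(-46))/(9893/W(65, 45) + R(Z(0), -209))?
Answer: 7672504/23757 ≈ 322.96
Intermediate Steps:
Z(d) = 0
R(v, p) = -p/8 + 67*v/4 (R(v, p) = -(-134*v + p)/8 = -(p - 134*v)/8 = -p/8 + 67*v/4)
(47901 + (-98 + 42)*(-46))/(9893/W(65, 45) + R(Z(0), -209)) = (47901 + (-98 + 42)*(-46))/(9893/76 + (-⅛*(-209) + (67/4)*0)) = (47901 - 56*(-46))/(9893*(1/76) + (209/8 + 0)) = (47901 + 2576)/(9893/76 + 209/8) = 50477/(23757/152) = 50477*(152/23757) = 7672504/23757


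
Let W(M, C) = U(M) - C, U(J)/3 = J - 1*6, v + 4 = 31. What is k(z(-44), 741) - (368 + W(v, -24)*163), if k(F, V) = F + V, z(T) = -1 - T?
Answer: -13765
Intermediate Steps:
v = 27 (v = -4 + 31 = 27)
U(J) = -18 + 3*J (U(J) = 3*(J - 1*6) = 3*(J - 6) = 3*(-6 + J) = -18 + 3*J)
W(M, C) = -18 - C + 3*M (W(M, C) = (-18 + 3*M) - C = -18 - C + 3*M)
k(z(-44), 741) - (368 + W(v, -24)*163) = ((-1 - 1*(-44)) + 741) - (368 + (-18 - 1*(-24) + 3*27)*163) = ((-1 + 44) + 741) - (368 + (-18 + 24 + 81)*163) = (43 + 741) - (368 + 87*163) = 784 - (368 + 14181) = 784 - 1*14549 = 784 - 14549 = -13765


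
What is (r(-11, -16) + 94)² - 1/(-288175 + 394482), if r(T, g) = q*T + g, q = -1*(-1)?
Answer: 477212122/106307 ≈ 4489.0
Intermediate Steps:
q = 1
r(T, g) = T + g (r(T, g) = 1*T + g = T + g)
(r(-11, -16) + 94)² - 1/(-288175 + 394482) = ((-11 - 16) + 94)² - 1/(-288175 + 394482) = (-27 + 94)² - 1/106307 = 67² - 1*1/106307 = 4489 - 1/106307 = 477212122/106307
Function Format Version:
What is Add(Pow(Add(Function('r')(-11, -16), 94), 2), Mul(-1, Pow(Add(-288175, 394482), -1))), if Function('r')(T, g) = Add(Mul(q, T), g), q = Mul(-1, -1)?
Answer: Rational(477212122, 106307) ≈ 4489.0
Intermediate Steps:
q = 1
Function('r')(T, g) = Add(T, g) (Function('r')(T, g) = Add(Mul(1, T), g) = Add(T, g))
Add(Pow(Add(Function('r')(-11, -16), 94), 2), Mul(-1, Pow(Add(-288175, 394482), -1))) = Add(Pow(Add(Add(-11, -16), 94), 2), Mul(-1, Pow(Add(-288175, 394482), -1))) = Add(Pow(Add(-27, 94), 2), Mul(-1, Pow(106307, -1))) = Add(Pow(67, 2), Mul(-1, Rational(1, 106307))) = Add(4489, Rational(-1, 106307)) = Rational(477212122, 106307)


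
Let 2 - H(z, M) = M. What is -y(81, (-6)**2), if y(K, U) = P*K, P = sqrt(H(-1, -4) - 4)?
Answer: -81*sqrt(2) ≈ -114.55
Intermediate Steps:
H(z, M) = 2 - M
P = sqrt(2) (P = sqrt((2 - 1*(-4)) - 4) = sqrt((2 + 4) - 4) = sqrt(6 - 4) = sqrt(2) ≈ 1.4142)
y(K, U) = K*sqrt(2) (y(K, U) = sqrt(2)*K = K*sqrt(2))
-y(81, (-6)**2) = -81*sqrt(2)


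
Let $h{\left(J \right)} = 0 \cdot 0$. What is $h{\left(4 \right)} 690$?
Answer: $0$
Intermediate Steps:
$h{\left(J \right)} = 0$
$h{\left(4 \right)} 690 = 0 \cdot 690 = 0$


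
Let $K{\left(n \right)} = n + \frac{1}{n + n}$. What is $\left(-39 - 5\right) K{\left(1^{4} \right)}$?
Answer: $-66$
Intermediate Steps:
$K{\left(n \right)} = n + \frac{1}{2 n}$
$\left(-39 - 5\right) K{\left(1^{4} \right)} = \left(-39 - 5\right) \left(1^{4} + \frac{1}{2 \cdot 1^{4}}\right) = - 44 \left(1 + \frac{1}{2 \cdot 1}\right) = - 44 \left(1 + \frac{1}{2} \cdot 1\right) = - 44 \left(1 + \frac{1}{2}\right) = \left(-44\right) \frac{3}{2} = -66$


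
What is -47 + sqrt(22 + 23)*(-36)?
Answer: -47 - 108*sqrt(5) ≈ -288.50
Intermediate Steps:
-47 + sqrt(22 + 23)*(-36) = -47 + sqrt(45)*(-36) = -47 + (3*sqrt(5))*(-36) = -47 - 108*sqrt(5)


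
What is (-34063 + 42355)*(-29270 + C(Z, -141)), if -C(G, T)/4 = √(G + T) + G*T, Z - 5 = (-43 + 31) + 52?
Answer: -32255880 - 132672*I*√6 ≈ -3.2256e+7 - 3.2498e+5*I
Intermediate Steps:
Z = 45 (Z = 5 + ((-43 + 31) + 52) = 5 + (-12 + 52) = 5 + 40 = 45)
C(G, T) = -4*√(G + T) - 4*G*T (C(G, T) = -4*(√(G + T) + G*T) = -4*√(G + T) - 4*G*T)
(-34063 + 42355)*(-29270 + C(Z, -141)) = (-34063 + 42355)*(-29270 + (-4*√(45 - 141) - 4*45*(-141))) = 8292*(-29270 + (-16*I*√6 + 25380)) = 8292*(-29270 + (25380 - 16*I*√6)) = 8292*(-3890 - 16*I*√6) = -32255880 - 132672*I*√6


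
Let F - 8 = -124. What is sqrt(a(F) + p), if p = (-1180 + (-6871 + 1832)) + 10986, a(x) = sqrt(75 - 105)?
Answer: sqrt(4767 + I*sqrt(30)) ≈ 69.043 + 0.0397*I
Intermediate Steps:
F = -116 (F = 8 - 124 = -116)
a(x) = I*sqrt(30) (a(x) = sqrt(-30) = I*sqrt(30))
p = 4767 (p = (-1180 - 5039) + 10986 = -6219 + 10986 = 4767)
sqrt(a(F) + p) = sqrt(I*sqrt(30) + 4767) = sqrt(4767 + I*sqrt(30))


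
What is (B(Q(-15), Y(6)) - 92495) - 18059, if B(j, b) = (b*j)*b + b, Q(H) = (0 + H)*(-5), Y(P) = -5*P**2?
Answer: 2319266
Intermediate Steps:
Q(H) = -5*H (Q(H) = H*(-5) = -5*H)
B(j, b) = b + j*b**2 (B(j, b) = j*b**2 + b = b + j*b**2)
(B(Q(-15), Y(6)) - 92495) - 18059 = ((-5*6**2)*(1 + (-5*6**2)*(-5*(-15))) - 92495) - 18059 = ((-5*36)*(1 - 5*36*75) - 92495) - 18059 = (-180*(1 - 180*75) - 92495) - 18059 = (-180*(1 - 13500) - 92495) - 18059 = (-180*(-13499) - 92495) - 18059 = (2429820 - 92495) - 18059 = 2337325 - 18059 = 2319266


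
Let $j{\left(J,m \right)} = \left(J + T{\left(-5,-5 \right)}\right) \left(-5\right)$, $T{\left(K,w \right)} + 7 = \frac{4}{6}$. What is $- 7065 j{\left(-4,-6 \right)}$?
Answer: $-365025$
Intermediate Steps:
$T{\left(K,w \right)} = - \frac{19}{3}$ ($T{\left(K,w \right)} = -7 + \frac{4}{6} = -7 + 4 \cdot \frac{1}{6} = -7 + \frac{2}{3} = - \frac{19}{3}$)
$j{\left(J,m \right)} = \frac{95}{3} - 5 J$ ($j{\left(J,m \right)} = \left(J - \frac{19}{3}\right) \left(-5\right) = \left(- \frac{19}{3} + J\right) \left(-5\right) = \frac{95}{3} - 5 J$)
$- 7065 j{\left(-4,-6 \right)} = - 7065 \left(\frac{95}{3} - -20\right) = - 7065 \left(\frac{95}{3} + 20\right) = \left(-7065\right) \frac{155}{3} = -365025$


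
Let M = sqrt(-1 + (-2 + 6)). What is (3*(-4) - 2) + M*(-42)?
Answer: -14 - 42*sqrt(3) ≈ -86.746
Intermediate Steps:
M = sqrt(3) (M = sqrt(-1 + 4) = sqrt(3) ≈ 1.7320)
(3*(-4) - 2) + M*(-42) = (3*(-4) - 2) + sqrt(3)*(-42) = (-12 - 2) - 42*sqrt(3) = -14 - 42*sqrt(3)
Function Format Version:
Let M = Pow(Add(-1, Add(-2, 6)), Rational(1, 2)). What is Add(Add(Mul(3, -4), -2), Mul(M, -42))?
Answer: Add(-14, Mul(-42, Pow(3, Rational(1, 2)))) ≈ -86.746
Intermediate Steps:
M = Pow(3, Rational(1, 2)) (M = Pow(Add(-1, 4), Rational(1, 2)) = Pow(3, Rational(1, 2)) ≈ 1.7320)
Add(Add(Mul(3, -4), -2), Mul(M, -42)) = Add(Add(Mul(3, -4), -2), Mul(Pow(3, Rational(1, 2)), -42)) = Add(Add(-12, -2), Mul(-42, Pow(3, Rational(1, 2)))) = Add(-14, Mul(-42, Pow(3, Rational(1, 2))))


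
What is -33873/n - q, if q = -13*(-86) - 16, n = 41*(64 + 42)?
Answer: -4823165/4346 ≈ -1109.8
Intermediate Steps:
n = 4346 (n = 41*106 = 4346)
q = 1102 (q = 1118 - 16 = 1102)
-33873/n - q = -33873/4346 - 1*1102 = -33873*1/4346 - 1102 = -33873/4346 - 1102 = -4823165/4346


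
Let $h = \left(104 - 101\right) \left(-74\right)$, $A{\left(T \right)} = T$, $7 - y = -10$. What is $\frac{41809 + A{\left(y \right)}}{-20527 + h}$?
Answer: $- \frac{41826}{20749} \approx -2.0158$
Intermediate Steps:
$y = 17$ ($y = 7 - -10 = 7 + 10 = 17$)
$h = -222$ ($h = 3 \left(-74\right) = -222$)
$\frac{41809 + A{\left(y \right)}}{-20527 + h} = \frac{41809 + 17}{-20527 - 222} = \frac{41826}{-20749} = 41826 \left(- \frac{1}{20749}\right) = - \frac{41826}{20749}$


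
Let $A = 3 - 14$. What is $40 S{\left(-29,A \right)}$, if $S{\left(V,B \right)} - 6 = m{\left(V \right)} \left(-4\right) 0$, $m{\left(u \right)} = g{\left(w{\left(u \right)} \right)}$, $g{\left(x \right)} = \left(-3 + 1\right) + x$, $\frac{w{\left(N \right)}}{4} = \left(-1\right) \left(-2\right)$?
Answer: $240$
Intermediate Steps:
$w{\left(N \right)} = 8$ ($w{\left(N \right)} = 4 \left(\left(-1\right) \left(-2\right)\right) = 4 \cdot 2 = 8$)
$A = -11$
$g{\left(x \right)} = -2 + x$
$m{\left(u \right)} = 6$ ($m{\left(u \right)} = -2 + 8 = 6$)
$S{\left(V,B \right)} = 6$ ($S{\left(V,B \right)} = 6 + 6 \left(-4\right) 0 = 6 - 0 = 6 + 0 = 6$)
$40 S{\left(-29,A \right)} = 40 \cdot 6 = 240$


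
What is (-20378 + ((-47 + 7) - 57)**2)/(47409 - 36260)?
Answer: -10969/11149 ≈ -0.98386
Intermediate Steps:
(-20378 + ((-47 + 7) - 57)**2)/(47409 - 36260) = (-20378 + (-40 - 57)**2)/11149 = (-20378 + (-97)**2)*(1/11149) = (-20378 + 9409)*(1/11149) = -10969*1/11149 = -10969/11149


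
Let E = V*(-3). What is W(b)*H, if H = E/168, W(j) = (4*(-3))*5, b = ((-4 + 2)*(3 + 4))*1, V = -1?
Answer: -15/14 ≈ -1.0714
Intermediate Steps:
E = 3 (E = -1*(-3) = 3)
b = -14 (b = -2*7*1 = -14*1 = -14)
W(j) = -60 (W(j) = -12*5 = -60)
H = 1/56 (H = 3/168 = 3*(1/168) = 1/56 ≈ 0.017857)
W(b)*H = -60*1/56 = -15/14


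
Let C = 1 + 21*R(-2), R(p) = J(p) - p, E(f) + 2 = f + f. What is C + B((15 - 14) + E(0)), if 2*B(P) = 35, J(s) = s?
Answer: 37/2 ≈ 18.500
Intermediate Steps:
E(f) = -2 + 2*f (E(f) = -2 + (f + f) = -2 + 2*f)
B(P) = 35/2 (B(P) = (½)*35 = 35/2)
R(p) = 0 (R(p) = p - p = 0)
C = 1 (C = 1 + 21*0 = 1 + 0 = 1)
C + B((15 - 14) + E(0)) = 1 + 35/2 = 37/2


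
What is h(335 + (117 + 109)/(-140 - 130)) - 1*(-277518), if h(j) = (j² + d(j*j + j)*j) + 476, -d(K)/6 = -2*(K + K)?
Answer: 736974227700674/820125 ≈ 8.9861e+8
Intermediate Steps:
d(K) = 24*K (d(K) = -(-12)*(K + K) = -(-12)*2*K = -(-24)*K = 24*K)
h(j) = 476 + j² + j*(24*j + 24*j²) (h(j) = (j² + (24*(j*j + j))*j) + 476 = (j² + (24*(j² + j))*j) + 476 = (j² + (24*(j + j²))*j) + 476 = (j² + (24*j + 24*j²)*j) + 476 = (j² + j*(24*j + 24*j²)) + 476 = 476 + j² + j*(24*j + 24*j²))
h(335 + (117 + 109)/(-140 - 130)) - 1*(-277518) = (476 + 24*(335 + (117 + 109)/(-140 - 130))³ + 25*(335 + (117 + 109)/(-140 - 130))²) - 1*(-277518) = (476 + 24*(335 + 226/(-270))³ + 25*(335 + 226/(-270))²) + 277518 = (476 + 24*(335 + 226*(-1/270))³ + 25*(335 + 226*(-1/270))²) + 277518 = (476 + 24*(335 - 113/135)³ + 25*(335 - 113/135)²) + 277518 = (476 + 24*(45112/135)³ + 25*(45112/135)²) + 277518 = (476 + 24*(91807094844928/2460375) + 25*(2035092544/18225)) + 277518 = (476 + 734456758759424/820125 + 2035092544/729) + 277518 = 736746628250924/820125 + 277518 = 736974227700674/820125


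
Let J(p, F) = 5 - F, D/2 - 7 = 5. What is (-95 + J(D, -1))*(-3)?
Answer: 267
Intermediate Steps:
D = 24 (D = 14 + 2*5 = 14 + 10 = 24)
(-95 + J(D, -1))*(-3) = (-95 + (5 - 1*(-1)))*(-3) = (-95 + (5 + 1))*(-3) = (-95 + 6)*(-3) = -89*(-3) = 267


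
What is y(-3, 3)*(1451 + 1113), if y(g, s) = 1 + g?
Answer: -5128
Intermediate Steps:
y(-3, 3)*(1451 + 1113) = (1 - 3)*(1451 + 1113) = -2*2564 = -5128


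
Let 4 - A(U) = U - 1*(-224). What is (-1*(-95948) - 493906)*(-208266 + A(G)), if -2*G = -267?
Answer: 83021798981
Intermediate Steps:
G = 267/2 (G = -½*(-267) = 267/2 ≈ 133.50)
A(U) = -220 - U (A(U) = 4 - (U - 1*(-224)) = 4 - (U + 224) = 4 - (224 + U) = 4 + (-224 - U) = -220 - U)
(-1*(-95948) - 493906)*(-208266 + A(G)) = (-1*(-95948) - 493906)*(-208266 + (-220 - 1*267/2)) = (95948 - 493906)*(-208266 + (-220 - 267/2)) = -397958*(-208266 - 707/2) = -397958*(-417239/2) = 83021798981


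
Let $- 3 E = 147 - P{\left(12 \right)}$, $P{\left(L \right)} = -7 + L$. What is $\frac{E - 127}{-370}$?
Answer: $\frac{523}{1110} \approx 0.47117$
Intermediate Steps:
$E = - \frac{142}{3}$ ($E = - \frac{147 - \left(-7 + 12\right)}{3} = - \frac{147 - 5}{3} = \left(- \frac{1}{3}\right) 142 = - \frac{142}{3} \approx -47.333$)
$\frac{E - 127}{-370} = \frac{- \frac{142}{3} - 127}{-370} = \left(- \frac{1}{370}\right) \left(- \frac{523}{3}\right) = \frac{523}{1110}$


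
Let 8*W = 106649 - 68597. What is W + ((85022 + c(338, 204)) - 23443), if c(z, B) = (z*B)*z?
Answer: 46744223/2 ≈ 2.3372e+7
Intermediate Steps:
c(z, B) = B*z² (c(z, B) = (B*z)*z = B*z²)
W = 9513/2 (W = (106649 - 68597)/8 = (⅛)*38052 = 9513/2 ≈ 4756.5)
W + ((85022 + c(338, 204)) - 23443) = 9513/2 + ((85022 + 204*338²) - 23443) = 9513/2 + ((85022 + 204*114244) - 23443) = 9513/2 + ((85022 + 23305776) - 23443) = 9513/2 + (23390798 - 23443) = 9513/2 + 23367355 = 46744223/2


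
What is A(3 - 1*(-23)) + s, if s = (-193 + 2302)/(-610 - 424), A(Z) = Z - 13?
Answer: 11333/1034 ≈ 10.960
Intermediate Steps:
A(Z) = -13 + Z
s = -2109/1034 (s = 2109/(-1034) = 2109*(-1/1034) = -2109/1034 ≈ -2.0396)
A(3 - 1*(-23)) + s = (-13 + (3 - 1*(-23))) - 2109/1034 = (-13 + (3 + 23)) - 2109/1034 = (-13 + 26) - 2109/1034 = 13 - 2109/1034 = 11333/1034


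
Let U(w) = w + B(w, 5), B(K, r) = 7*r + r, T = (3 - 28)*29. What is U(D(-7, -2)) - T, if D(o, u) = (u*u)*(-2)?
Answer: 757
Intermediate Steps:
D(o, u) = -2*u**2 (D(o, u) = u**2*(-2) = -2*u**2)
T = -725 (T = -25*29 = -725)
B(K, r) = 8*r
U(w) = 40 + w (U(w) = w + 8*5 = w + 40 = 40 + w)
U(D(-7, -2)) - T = (40 - 2*(-2)**2) - 1*(-725) = (40 - 2*4) + 725 = (40 - 8) + 725 = 32 + 725 = 757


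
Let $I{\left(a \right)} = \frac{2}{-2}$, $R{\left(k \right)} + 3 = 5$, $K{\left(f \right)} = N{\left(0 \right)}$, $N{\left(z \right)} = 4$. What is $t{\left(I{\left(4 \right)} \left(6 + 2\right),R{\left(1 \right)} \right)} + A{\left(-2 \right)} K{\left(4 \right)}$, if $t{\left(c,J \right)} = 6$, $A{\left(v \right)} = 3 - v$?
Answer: $26$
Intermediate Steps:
$K{\left(f \right)} = 4$
$R{\left(k \right)} = 2$ ($R{\left(k \right)} = -3 + 5 = 2$)
$I{\left(a \right)} = -1$ ($I{\left(a \right)} = 2 \left(- \frac{1}{2}\right) = -1$)
$t{\left(I{\left(4 \right)} \left(6 + 2\right),R{\left(1 \right)} \right)} + A{\left(-2 \right)} K{\left(4 \right)} = 6 + \left(3 - -2\right) 4 = 6 + \left(3 + 2\right) 4 = 6 + 5 \cdot 4 = 6 + 20 = 26$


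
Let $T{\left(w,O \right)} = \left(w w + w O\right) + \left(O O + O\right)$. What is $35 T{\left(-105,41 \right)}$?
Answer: $295470$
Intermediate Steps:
$T{\left(w,O \right)} = O + O^{2} + w^{2} + O w$ ($T{\left(w,O \right)} = \left(w^{2} + O w\right) + \left(O^{2} + O\right) = \left(w^{2} + O w\right) + \left(O + O^{2}\right) = O + O^{2} + w^{2} + O w$)
$35 T{\left(-105,41 \right)} = 35 \left(41 + 41^{2} + \left(-105\right)^{2} + 41 \left(-105\right)\right) = 35 \left(41 + 1681 + 11025 - 4305\right) = 35 \cdot 8442 = 295470$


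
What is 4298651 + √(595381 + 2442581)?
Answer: 4298651 + √3037962 ≈ 4.3004e+6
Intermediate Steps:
4298651 + √(595381 + 2442581) = 4298651 + √3037962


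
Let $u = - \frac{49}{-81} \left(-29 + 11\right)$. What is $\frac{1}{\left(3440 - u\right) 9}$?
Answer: $\frac{1}{31058} \approx 3.2198 \cdot 10^{-5}$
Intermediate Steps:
$u = - \frac{98}{9}$ ($u = \left(-49\right) \left(- \frac{1}{81}\right) \left(-18\right) = \frac{49}{81} \left(-18\right) = - \frac{98}{9} \approx -10.889$)
$\frac{1}{\left(3440 - u\right) 9} = \frac{1}{\left(3440 - - \frac{98}{9}\right) 9} = \frac{1}{\left(3440 + \frac{98}{9}\right) 9} = \frac{1}{\frac{31058}{9} \cdot 9} = \frac{1}{31058}$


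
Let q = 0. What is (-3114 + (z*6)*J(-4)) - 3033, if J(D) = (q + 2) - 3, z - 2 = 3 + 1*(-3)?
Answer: -6159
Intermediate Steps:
z = 2 (z = 2 + (3 + 1*(-3)) = 2 + (3 - 3) = 2 + 0 = 2)
J(D) = -1 (J(D) = (0 + 2) - 3 = 2 - 3 = -1)
(-3114 + (z*6)*J(-4)) - 3033 = (-3114 + (2*6)*(-1)) - 3033 = (-3114 + 12*(-1)) - 3033 = (-3114 - 12) - 3033 = -3126 - 3033 = -6159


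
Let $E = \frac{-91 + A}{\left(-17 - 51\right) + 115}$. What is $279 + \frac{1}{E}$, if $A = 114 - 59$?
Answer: $\frac{9997}{36} \approx 277.69$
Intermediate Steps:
$A = 55$
$E = - \frac{36}{47}$ ($E = \frac{-91 + 55}{\left(-17 - 51\right) + 115} = - \frac{36}{\left(-17 - 51\right) + 115} = - \frac{36}{-68 + 115} = - \frac{36}{47} \approx -0.76596$)
$279 + \frac{1}{E} = 279 + \frac{1}{- \frac{36}{47}} = 279 - \frac{47}{36} = \frac{9997}{36}$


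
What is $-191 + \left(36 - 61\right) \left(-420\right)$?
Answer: $10309$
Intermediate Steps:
$-191 + \left(36 - 61\right) \left(-420\right) = -191 - -10500 = -191 + 10500 = 10309$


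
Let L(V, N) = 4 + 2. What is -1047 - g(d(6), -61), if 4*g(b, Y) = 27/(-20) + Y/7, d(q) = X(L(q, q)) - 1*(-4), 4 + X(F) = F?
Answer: -584911/560 ≈ -1044.5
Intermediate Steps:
L(V, N) = 6
X(F) = -4 + F
d(q) = 6 (d(q) = (-4 + 6) - 1*(-4) = 2 + 4 = 6)
g(b, Y) = -27/80 + Y/28 (g(b, Y) = (27/(-20) + Y/7)/4 = (27*(-1/20) + Y*(⅐))/4 = (-27/20 + Y/7)/4 = -27/80 + Y/28)
-1047 - g(d(6), -61) = -1047 - (-27/80 + (1/28)*(-61)) = -1047 - (-27/80 - 61/28) = -1047 - 1*(-1409/560) = -1047 + 1409/560 = -584911/560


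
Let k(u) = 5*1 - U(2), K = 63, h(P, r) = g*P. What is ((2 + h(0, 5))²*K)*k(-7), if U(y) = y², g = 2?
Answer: 252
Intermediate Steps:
h(P, r) = 2*P
k(u) = 1 (k(u) = 5*1 - 1*2² = 5 - 1*4 = 5 - 4 = 1)
((2 + h(0, 5))²*K)*k(-7) = ((2 + 2*0)²*63)*1 = ((2 + 0)²*63)*1 = (2²*63)*1 = (4*63)*1 = 252*1 = 252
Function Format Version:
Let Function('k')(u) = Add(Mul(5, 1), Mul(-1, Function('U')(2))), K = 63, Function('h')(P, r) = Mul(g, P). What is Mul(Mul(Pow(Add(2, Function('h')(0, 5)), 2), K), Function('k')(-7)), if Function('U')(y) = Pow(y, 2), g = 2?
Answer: 252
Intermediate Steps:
Function('h')(P, r) = Mul(2, P)
Function('k')(u) = 1 (Function('k')(u) = Add(Mul(5, 1), Mul(-1, Pow(2, 2))) = Add(5, Mul(-1, 4)) = Add(5, -4) = 1)
Mul(Mul(Pow(Add(2, Function('h')(0, 5)), 2), K), Function('k')(-7)) = Mul(Mul(Pow(Add(2, Mul(2, 0)), 2), 63), 1) = Mul(Mul(Pow(Add(2, 0), 2), 63), 1) = Mul(Mul(Pow(2, 2), 63), 1) = Mul(Mul(4, 63), 1) = Mul(252, 1) = 252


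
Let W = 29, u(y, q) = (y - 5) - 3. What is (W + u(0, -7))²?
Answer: 441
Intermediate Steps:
u(y, q) = -8 + y (u(y, q) = (-5 + y) - 3 = -8 + y)
(W + u(0, -7))² = (29 + (-8 + 0))² = (29 - 8)² = 21² = 441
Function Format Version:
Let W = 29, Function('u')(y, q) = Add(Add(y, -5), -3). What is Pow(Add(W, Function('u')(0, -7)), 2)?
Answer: 441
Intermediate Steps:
Function('u')(y, q) = Add(-8, y) (Function('u')(y, q) = Add(Add(-5, y), -3) = Add(-8, y))
Pow(Add(W, Function('u')(0, -7)), 2) = Pow(Add(29, Add(-8, 0)), 2) = Pow(Add(29, -8), 2) = Pow(21, 2) = 441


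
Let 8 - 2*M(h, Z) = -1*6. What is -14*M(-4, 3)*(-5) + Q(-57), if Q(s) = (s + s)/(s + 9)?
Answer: 3939/8 ≈ 492.38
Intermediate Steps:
M(h, Z) = 7 (M(h, Z) = 4 - (-1)*6/2 = 4 - ½*(-6) = 4 + 3 = 7)
Q(s) = 2*s/(9 + s) (Q(s) = (2*s)/(9 + s) = 2*s/(9 + s))
-14*M(-4, 3)*(-5) + Q(-57) = -14*7*(-5) + 2*(-57)/(9 - 57) = -98*(-5) + 2*(-57)/(-48) = 490 + 2*(-57)*(-1/48) = 490 + 19/8 = 3939/8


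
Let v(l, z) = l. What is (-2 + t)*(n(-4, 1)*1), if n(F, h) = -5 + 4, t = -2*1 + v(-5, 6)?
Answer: 9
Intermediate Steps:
t = -7 (t = -2*1 - 5 = -2 - 5 = -7)
n(F, h) = -1
(-2 + t)*(n(-4, 1)*1) = (-2 - 7)*(-1*1) = -9*(-1) = 9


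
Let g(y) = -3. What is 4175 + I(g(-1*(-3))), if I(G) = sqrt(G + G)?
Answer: 4175 + I*sqrt(6) ≈ 4175.0 + 2.4495*I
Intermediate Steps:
I(G) = sqrt(2)*sqrt(G) (I(G) = sqrt(2*G) = sqrt(2)*sqrt(G))
4175 + I(g(-1*(-3))) = 4175 + sqrt(2)*sqrt(-3) = 4175 + sqrt(2)*(I*sqrt(3)) = 4175 + I*sqrt(6)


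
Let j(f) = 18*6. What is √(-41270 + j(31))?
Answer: I*√41162 ≈ 202.88*I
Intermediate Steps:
j(f) = 108
√(-41270 + j(31)) = √(-41270 + 108) = √(-41162) = I*√41162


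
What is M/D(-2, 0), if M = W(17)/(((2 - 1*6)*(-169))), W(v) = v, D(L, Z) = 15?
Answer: 17/10140 ≈ 0.0016765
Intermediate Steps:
M = 17/676 (M = 17/(((2 - 1*6)*(-169))) = 17/(((2 - 6)*(-169))) = 17/((-4*(-169))) = 17/676 ≈ 0.025148)
M/D(-2, 0) = (17/676)/15 = (17/676)*(1/15) = 17/10140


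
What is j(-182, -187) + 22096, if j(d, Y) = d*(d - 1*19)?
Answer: 58678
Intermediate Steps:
j(d, Y) = d*(-19 + d) (j(d, Y) = d*(d - 19) = d*(-19 + d))
j(-182, -187) + 22096 = -182*(-19 - 182) + 22096 = -182*(-201) + 22096 = 36582 + 22096 = 58678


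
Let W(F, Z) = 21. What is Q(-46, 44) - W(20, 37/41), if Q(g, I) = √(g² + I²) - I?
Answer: -65 + 2*√1013 ≈ -1.3447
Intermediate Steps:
Q(g, I) = √(I² + g²) - I
Q(-46, 44) - W(20, 37/41) = (√(44² + (-46)²) - 1*44) - 1*21 = (√(1936 + 2116) - 44) - 21 = (√4052 - 44) - 21 = (2*√1013 - 44) - 21 = (-44 + 2*√1013) - 21 = -65 + 2*√1013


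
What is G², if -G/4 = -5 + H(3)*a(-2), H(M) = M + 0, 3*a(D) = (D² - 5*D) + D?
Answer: 784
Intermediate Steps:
a(D) = -4*D/3 + D²/3 (a(D) = ((D² - 5*D) + D)/3 = (D² - 4*D)/3 = -4*D/3 + D²/3)
H(M) = M
G = -28 (G = -4*(-5 + 3*((⅓)*(-2)*(-4 - 2))) = -4*(-5 + 3*((⅓)*(-2)*(-6))) = -4*(-5 + 3*4) = -4*(-5 + 12) = -4*7 = -28)
G² = (-28)² = 784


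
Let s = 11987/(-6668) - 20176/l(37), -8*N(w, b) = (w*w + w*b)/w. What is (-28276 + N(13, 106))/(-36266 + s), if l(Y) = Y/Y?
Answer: 377287109/752734486 ≈ 0.50122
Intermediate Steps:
N(w, b) = -(w² + b*w)/(8*w) (N(w, b) = -(w*w + w*b)/(8*w) = -(w² + b*w)/(8*w))
l(Y) = 1
s = -134545555/6668 (s = 11987/(-6668) - 20176/1 = 11987*(-1/6668) - 20176*1 = -11987/6668 - 20176 = -134545555/6668 ≈ -20178.)
(-28276 + N(13, 106))/(-36266 + s) = (-28276 + (-⅛*106 - ⅛*13))/(-36266 - 134545555/6668) = (-28276 + (-53/4 - 13/8))/(-376367243/6668) = (-28276 - 119/8)*(-6668/376367243) = -226327/8*(-6668/376367243) = 377287109/752734486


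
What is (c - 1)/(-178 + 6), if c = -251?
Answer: 63/43 ≈ 1.4651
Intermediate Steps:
(c - 1)/(-178 + 6) = (-251 - 1)/(-178 + 6) = -252/(-172) = -252*(-1/172) = 63/43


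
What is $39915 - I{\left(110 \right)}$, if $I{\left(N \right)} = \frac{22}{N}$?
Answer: $\frac{199574}{5} \approx 39915.0$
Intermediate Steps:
$39915 - I{\left(110 \right)} = 39915 - \frac{22}{110} = 39915 - 22 \cdot \frac{1}{110} = 39915 - \frac{1}{5} = \frac{199574}{5}$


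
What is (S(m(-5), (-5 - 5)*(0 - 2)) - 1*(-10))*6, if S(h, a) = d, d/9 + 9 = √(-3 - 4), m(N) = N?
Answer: -426 + 54*I*√7 ≈ -426.0 + 142.87*I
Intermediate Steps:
d = -81 + 9*I*√7 (d = -81 + 9*√(-3 - 4) = -81 + 9*√(-7) = -81 + 9*(I*√7) = -81 + 9*I*√7 ≈ -81.0 + 23.812*I)
S(h, a) = -81 + 9*I*√7
(S(m(-5), (-5 - 5)*(0 - 2)) - 1*(-10))*6 = ((-81 + 9*I*√7) - 1*(-10))*6 = ((-81 + 9*I*√7) + 10)*6 = (-71 + 9*I*√7)*6 = -426 + 54*I*√7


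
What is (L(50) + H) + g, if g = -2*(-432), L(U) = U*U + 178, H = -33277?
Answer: -29735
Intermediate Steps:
L(U) = 178 + U**2 (L(U) = U**2 + 178 = 178 + U**2)
g = 864
(L(50) + H) + g = ((178 + 50**2) - 33277) + 864 = ((178 + 2500) - 33277) + 864 = (2678 - 33277) + 864 = -30599 + 864 = -29735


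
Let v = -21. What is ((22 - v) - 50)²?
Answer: 49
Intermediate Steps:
((22 - v) - 50)² = ((22 - 1*(-21)) - 50)² = ((22 + 21) - 50)² = (43 - 50)² = (-7)² = 49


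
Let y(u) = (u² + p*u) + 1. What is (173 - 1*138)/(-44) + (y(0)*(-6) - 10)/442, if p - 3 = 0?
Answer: -8087/9724 ≈ -0.83165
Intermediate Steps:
p = 3 (p = 3 + 0 = 3)
y(u) = 1 + u² + 3*u (y(u) = (u² + 3*u) + 1 = 1 + u² + 3*u)
(173 - 1*138)/(-44) + (y(0)*(-6) - 10)/442 = (173 - 1*138)/(-44) + ((1 + 0² + 3*0)*(-6) - 10)/442 = (173 - 138)*(-1/44) + ((1 + 0 + 0)*(-6) - 10)*(1/442) = 35*(-1/44) + (1*(-6) - 10)*(1/442) = -35/44 + (-6 - 10)*(1/442) = -35/44 - 16*1/442 = -35/44 - 8/221 = -8087/9724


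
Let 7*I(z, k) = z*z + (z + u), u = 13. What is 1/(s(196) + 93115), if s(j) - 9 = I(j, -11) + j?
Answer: 7/691865 ≈ 1.0118e-5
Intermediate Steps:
I(z, k) = 13/7 + z/7 + z²/7 (I(z, k) = (z*z + (z + 13))/7 = (z² + (13 + z))/7 = (13 + z + z²)/7 = 13/7 + z/7 + z²/7)
s(j) = 76/7 + j²/7 + 8*j/7 (s(j) = 9 + ((13/7 + j/7 + j²/7) + j) = 9 + (13/7 + j²/7 + 8*j/7) = 76/7 + j²/7 + 8*j/7)
1/(s(196) + 93115) = 1/((76/7 + (⅐)*196² + (8/7)*196) + 93115) = 1/((76/7 + (⅐)*38416 + 224) + 93115) = 1/((76/7 + 5488 + 224) + 93115) = 1/(40060/7 + 93115) = 1/(691865/7) = 7/691865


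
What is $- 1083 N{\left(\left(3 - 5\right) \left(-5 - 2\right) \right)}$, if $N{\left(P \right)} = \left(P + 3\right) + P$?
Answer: $-33573$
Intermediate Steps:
$N{\left(P \right)} = 3 + 2 P$ ($N{\left(P \right)} = \left(3 + P\right) + P = 3 + 2 P$)
$- 1083 N{\left(\left(3 - 5\right) \left(-5 - 2\right) \right)} = - 1083 \left(3 + 2 \left(3 - 5\right) \left(-5 - 2\right)\right) = - 1083 \left(3 + 2 \left(\left(-2\right) \left(-7\right)\right)\right) = - 1083 \left(3 + 2 \cdot 14\right) = - 1083 \left(3 + 28\right) = \left(-1083\right) 31 = -33573$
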